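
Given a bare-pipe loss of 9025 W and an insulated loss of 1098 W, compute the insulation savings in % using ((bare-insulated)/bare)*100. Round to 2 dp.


Savings = ((9025-1098)/9025)*100 = 87.83 %

87.83 %


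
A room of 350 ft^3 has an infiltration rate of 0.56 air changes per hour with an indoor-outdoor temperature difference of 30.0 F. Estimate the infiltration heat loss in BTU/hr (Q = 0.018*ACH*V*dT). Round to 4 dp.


Q = 0.018 * 0.56 * 350 * 30.0 = 105.8400 BTU/hr

105.8400 BTU/hr


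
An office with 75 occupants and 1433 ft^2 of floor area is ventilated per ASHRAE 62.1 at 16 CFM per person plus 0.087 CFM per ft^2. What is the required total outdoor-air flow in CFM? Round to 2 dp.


Total = 75*16 + 1433*0.087 = 1324.67 CFM

1324.67 CFM


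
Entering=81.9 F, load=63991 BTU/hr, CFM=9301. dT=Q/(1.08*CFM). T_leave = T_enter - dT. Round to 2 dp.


dT = 63991/(1.08*9301) = 6.3704
T_leave = 81.9 - 6.3704 = 75.53 F

75.53 F


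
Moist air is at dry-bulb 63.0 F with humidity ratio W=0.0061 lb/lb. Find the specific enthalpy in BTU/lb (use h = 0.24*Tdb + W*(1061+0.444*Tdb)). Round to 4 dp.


h = 0.24*63.0 + 0.0061*(1061+0.444*63.0) = 21.7627 BTU/lb

21.7627 BTU/lb


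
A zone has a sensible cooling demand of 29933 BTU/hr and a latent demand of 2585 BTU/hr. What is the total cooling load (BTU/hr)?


Qt = 29933 + 2585 = 32518 BTU/hr

32518 BTU/hr


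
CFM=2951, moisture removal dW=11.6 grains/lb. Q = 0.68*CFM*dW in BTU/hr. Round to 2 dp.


Q = 0.68 * 2951 * 11.6 = 23277.49 BTU/hr

23277.49 BTU/hr


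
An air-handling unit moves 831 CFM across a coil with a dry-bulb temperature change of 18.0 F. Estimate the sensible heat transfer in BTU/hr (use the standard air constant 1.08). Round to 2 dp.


Q = 1.08 * 831 * 18.0 = 16154.64 BTU/hr

16154.64 BTU/hr


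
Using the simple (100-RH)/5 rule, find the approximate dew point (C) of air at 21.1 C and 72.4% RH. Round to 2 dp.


Td = 21.1 - (100-72.4)/5 = 15.58 C

15.58 C


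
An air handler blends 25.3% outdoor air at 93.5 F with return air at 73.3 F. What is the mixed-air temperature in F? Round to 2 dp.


T_mix = 73.3 + (25.3/100)*(93.5-73.3) = 78.41 F

78.41 F


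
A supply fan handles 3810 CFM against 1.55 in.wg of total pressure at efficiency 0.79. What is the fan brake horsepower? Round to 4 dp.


BHP = 3810 * 1.55 / (6356 * 0.79) = 1.1761 hp

1.1761 hp


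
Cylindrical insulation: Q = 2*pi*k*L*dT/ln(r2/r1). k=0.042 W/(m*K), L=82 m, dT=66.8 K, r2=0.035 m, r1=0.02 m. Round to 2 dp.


Q = 2*pi*0.042*82*66.8/ln(0.035/0.02) = 2583.03 W

2583.03 W


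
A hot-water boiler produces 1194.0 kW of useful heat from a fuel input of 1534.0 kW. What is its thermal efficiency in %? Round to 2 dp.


eta = (1194.0/1534.0)*100 = 77.84 %

77.84 %


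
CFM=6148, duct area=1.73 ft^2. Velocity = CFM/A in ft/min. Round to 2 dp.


V = 6148 / 1.73 = 3553.76 ft/min

3553.76 ft/min


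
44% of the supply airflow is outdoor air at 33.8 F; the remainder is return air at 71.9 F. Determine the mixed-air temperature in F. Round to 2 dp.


T_mix = 0.44*33.8 + 0.56*71.9 = 55.14 F

55.14 F


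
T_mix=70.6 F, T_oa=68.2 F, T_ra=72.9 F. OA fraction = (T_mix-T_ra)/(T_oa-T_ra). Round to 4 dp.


frac = (70.6 - 72.9) / (68.2 - 72.9) = 0.4894

0.4894


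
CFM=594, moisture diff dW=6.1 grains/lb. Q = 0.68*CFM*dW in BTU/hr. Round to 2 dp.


Q = 0.68 * 594 * 6.1 = 2463.91 BTU/hr

2463.91 BTU/hr


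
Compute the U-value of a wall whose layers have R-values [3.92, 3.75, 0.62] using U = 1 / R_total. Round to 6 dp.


R_total = 3.92 + 3.75 + 0.62 = 8.29
U = 1/8.29 = 0.120627

0.120627


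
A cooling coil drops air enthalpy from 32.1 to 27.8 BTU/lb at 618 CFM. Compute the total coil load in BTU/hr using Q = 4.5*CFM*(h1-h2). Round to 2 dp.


Q = 4.5 * 618 * (32.1 - 27.8) = 11958.30 BTU/hr

11958.30 BTU/hr


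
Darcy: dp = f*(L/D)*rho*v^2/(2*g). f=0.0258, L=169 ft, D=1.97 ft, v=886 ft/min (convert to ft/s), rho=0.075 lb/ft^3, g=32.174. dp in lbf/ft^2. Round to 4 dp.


v_fps = 886/60 = 14.7667 ft/s
dp = 0.0258*(169/1.97)*0.075*14.7667^2/(2*32.174) = 0.5625 lbf/ft^2

0.5625 lbf/ft^2


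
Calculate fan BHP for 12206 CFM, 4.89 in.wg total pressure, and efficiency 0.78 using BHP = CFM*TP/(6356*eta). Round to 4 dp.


BHP = 12206 * 4.89 / (6356 * 0.78) = 12.0394 hp

12.0394 hp


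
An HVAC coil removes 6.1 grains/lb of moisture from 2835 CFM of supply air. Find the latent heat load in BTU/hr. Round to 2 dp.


Q = 0.68 * 2835 * 6.1 = 11759.58 BTU/hr

11759.58 BTU/hr


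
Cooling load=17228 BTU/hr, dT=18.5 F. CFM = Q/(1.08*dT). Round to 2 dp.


CFM = 17228 / (1.08 * 18.5) = 862.26

862.26 CFM


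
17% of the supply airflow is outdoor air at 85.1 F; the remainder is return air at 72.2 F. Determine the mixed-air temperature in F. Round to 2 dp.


T_mix = 0.17*85.1 + 0.83*72.2 = 74.39 F

74.39 F


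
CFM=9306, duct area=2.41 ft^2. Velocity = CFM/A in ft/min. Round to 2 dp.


V = 9306 / 2.41 = 3861.41 ft/min

3861.41 ft/min


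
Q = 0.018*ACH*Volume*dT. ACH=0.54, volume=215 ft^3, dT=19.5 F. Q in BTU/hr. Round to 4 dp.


Q = 0.018 * 0.54 * 215 * 19.5 = 40.7511 BTU/hr

40.7511 BTU/hr


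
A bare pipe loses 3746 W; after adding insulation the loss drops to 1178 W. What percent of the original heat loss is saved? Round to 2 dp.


Savings = ((3746-1178)/3746)*100 = 68.55 %

68.55 %


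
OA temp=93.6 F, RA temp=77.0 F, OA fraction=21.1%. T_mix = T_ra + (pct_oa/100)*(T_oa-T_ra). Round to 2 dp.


T_mix = 77.0 + (21.1/100)*(93.6-77.0) = 80.50 F

80.50 F


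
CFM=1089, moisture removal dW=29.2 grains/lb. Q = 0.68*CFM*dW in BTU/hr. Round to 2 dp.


Q = 0.68 * 1089 * 29.2 = 21623.18 BTU/hr

21623.18 BTU/hr


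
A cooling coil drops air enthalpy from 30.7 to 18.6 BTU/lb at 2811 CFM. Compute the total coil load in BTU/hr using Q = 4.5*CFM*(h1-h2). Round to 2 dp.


Q = 4.5 * 2811 * (30.7 - 18.6) = 153058.95 BTU/hr

153058.95 BTU/hr


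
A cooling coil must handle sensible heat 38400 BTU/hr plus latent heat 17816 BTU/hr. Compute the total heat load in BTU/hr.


Qt = 38400 + 17816 = 56216 BTU/hr

56216 BTU/hr


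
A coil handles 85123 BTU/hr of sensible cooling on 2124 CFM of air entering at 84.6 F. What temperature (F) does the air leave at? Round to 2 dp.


dT = 85123/(1.08*2124) = 37.1081
T_leave = 84.6 - 37.1081 = 47.49 F

47.49 F


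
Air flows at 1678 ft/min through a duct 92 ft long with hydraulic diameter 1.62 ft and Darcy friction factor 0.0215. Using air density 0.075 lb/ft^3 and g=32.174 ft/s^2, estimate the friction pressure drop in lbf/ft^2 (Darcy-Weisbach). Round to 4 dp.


v_fps = 1678/60 = 27.9667 ft/s
dp = 0.0215*(92/1.62)*0.075*27.9667^2/(2*32.174) = 1.1131 lbf/ft^2

1.1131 lbf/ft^2


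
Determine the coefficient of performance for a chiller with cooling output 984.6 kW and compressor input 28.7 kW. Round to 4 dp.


COP = 984.6 / 28.7 = 34.3066

34.3066


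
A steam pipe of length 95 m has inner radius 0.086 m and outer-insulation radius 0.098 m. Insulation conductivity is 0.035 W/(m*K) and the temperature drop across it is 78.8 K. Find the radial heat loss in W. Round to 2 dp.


Q = 2*pi*0.035*95*78.8/ln(0.098/0.086) = 12603.39 W

12603.39 W


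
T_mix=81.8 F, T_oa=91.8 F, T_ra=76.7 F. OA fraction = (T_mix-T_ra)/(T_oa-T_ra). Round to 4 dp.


frac = (81.8 - 76.7) / (91.8 - 76.7) = 0.3377

0.3377


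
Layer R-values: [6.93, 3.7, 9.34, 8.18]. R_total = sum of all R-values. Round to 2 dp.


R_total = 6.93 + 3.7 + 9.34 + 8.18 = 28.15

28.15


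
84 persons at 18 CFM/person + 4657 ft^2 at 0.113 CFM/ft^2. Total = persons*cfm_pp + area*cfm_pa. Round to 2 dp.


Total = 84*18 + 4657*0.113 = 2038.24 CFM

2038.24 CFM


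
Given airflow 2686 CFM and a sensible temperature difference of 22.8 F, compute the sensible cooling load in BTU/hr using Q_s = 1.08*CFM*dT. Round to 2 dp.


Q = 1.08 * 2686 * 22.8 = 66140.06 BTU/hr

66140.06 BTU/hr


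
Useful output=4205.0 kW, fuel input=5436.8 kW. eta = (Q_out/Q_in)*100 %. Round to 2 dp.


eta = (4205.0/5436.8)*100 = 77.34 %

77.34 %


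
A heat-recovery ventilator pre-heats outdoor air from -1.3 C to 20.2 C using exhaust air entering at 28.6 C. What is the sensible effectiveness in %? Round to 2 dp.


eff = (20.2-(-1.3))/(28.6-(-1.3))*100 = 71.91 %

71.91 %


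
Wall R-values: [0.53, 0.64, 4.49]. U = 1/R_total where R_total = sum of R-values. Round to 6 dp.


R_total = 0.53 + 0.64 + 4.49 = 5.66
U = 1/5.66 = 0.176678

0.176678


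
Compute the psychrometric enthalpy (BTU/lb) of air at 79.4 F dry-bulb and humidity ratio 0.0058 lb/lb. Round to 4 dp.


h = 0.24*79.4 + 0.0058*(1061+0.444*79.4) = 25.4143 BTU/lb

25.4143 BTU/lb


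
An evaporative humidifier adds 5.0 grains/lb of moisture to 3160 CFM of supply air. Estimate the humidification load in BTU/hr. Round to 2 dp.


Q = 0.68 * 3160 * 5.0 = 10744.00 BTU/hr

10744.00 BTU/hr


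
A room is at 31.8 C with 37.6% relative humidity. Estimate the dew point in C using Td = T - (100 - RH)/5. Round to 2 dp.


Td = 31.8 - (100-37.6)/5 = 19.32 C

19.32 C


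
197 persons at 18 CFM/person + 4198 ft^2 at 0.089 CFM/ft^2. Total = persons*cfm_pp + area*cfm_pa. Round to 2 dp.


Total = 197*18 + 4198*0.089 = 3919.62 CFM

3919.62 CFM


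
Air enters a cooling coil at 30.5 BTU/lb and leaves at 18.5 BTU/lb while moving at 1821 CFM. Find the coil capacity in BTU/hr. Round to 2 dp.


Q = 4.5 * 1821 * (30.5 - 18.5) = 98334.00 BTU/hr

98334.00 BTU/hr


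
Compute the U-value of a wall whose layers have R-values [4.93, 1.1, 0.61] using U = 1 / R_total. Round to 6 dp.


R_total = 4.93 + 1.1 + 0.61 = 6.64
U = 1/6.64 = 0.150602

0.150602


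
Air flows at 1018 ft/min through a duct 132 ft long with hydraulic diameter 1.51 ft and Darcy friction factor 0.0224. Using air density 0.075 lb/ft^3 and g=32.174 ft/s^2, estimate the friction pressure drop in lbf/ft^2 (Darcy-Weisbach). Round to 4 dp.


v_fps = 1018/60 = 16.9667 ft/s
dp = 0.0224*(132/1.51)*0.075*16.9667^2/(2*32.174) = 0.6570 lbf/ft^2

0.6570 lbf/ft^2


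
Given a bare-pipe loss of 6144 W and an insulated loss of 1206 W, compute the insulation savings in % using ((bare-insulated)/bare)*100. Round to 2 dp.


Savings = ((6144-1206)/6144)*100 = 80.37 %

80.37 %


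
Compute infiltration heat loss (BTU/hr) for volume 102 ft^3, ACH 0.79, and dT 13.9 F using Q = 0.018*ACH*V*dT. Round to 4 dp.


Q = 0.018 * 0.79 * 102 * 13.9 = 20.1611 BTU/hr

20.1611 BTU/hr


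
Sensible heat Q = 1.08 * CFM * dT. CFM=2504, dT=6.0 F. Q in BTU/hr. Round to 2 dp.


Q = 1.08 * 2504 * 6.0 = 16225.92 BTU/hr

16225.92 BTU/hr


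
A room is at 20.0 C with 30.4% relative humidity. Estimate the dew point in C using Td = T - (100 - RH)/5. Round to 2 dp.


Td = 20.0 - (100-30.4)/5 = 6.08 C

6.08 C


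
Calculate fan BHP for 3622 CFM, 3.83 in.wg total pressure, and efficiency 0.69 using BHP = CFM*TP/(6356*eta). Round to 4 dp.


BHP = 3622 * 3.83 / (6356 * 0.69) = 3.1631 hp

3.1631 hp


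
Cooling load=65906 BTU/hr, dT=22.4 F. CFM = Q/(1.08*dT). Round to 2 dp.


CFM = 65906 / (1.08 * 22.4) = 2724.29

2724.29 CFM


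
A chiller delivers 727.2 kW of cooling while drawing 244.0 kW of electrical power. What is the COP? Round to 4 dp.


COP = 727.2 / 244.0 = 2.9803

2.9803


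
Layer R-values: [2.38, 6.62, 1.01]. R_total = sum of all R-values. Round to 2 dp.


R_total = 2.38 + 6.62 + 1.01 = 10.01

10.01


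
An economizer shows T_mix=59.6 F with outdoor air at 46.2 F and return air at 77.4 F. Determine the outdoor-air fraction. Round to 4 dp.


frac = (59.6 - 77.4) / (46.2 - 77.4) = 0.5705

0.5705


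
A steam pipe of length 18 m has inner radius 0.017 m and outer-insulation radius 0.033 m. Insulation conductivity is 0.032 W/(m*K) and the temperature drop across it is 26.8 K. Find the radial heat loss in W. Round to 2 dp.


Q = 2*pi*0.032*18*26.8/ln(0.033/0.017) = 146.23 W

146.23 W


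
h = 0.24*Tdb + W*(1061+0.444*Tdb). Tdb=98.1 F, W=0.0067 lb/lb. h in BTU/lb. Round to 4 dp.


h = 0.24*98.1 + 0.0067*(1061+0.444*98.1) = 30.9445 BTU/lb

30.9445 BTU/lb


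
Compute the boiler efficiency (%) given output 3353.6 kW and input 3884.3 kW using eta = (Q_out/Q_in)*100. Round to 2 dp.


eta = (3353.6/3884.3)*100 = 86.34 %

86.34 %


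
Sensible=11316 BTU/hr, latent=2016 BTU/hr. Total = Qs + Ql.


Qt = 11316 + 2016 = 13332 BTU/hr

13332 BTU/hr


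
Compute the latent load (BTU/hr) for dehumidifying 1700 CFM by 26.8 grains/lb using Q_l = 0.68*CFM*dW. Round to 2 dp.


Q = 0.68 * 1700 * 26.8 = 30980.80 BTU/hr

30980.80 BTU/hr


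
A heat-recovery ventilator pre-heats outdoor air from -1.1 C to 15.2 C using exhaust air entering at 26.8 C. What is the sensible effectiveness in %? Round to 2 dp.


eff = (15.2-(-1.1))/(26.8-(-1.1))*100 = 58.42 %

58.42 %


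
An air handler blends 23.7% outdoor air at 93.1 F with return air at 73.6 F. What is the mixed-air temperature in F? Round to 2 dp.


T_mix = 73.6 + (23.7/100)*(93.1-73.6) = 78.22 F

78.22 F


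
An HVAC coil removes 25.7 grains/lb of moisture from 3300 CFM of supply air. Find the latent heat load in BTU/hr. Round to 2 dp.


Q = 0.68 * 3300 * 25.7 = 57670.80 BTU/hr

57670.80 BTU/hr


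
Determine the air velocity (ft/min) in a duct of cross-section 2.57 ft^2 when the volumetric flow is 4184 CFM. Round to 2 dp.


V = 4184 / 2.57 = 1628.02 ft/min

1628.02 ft/min


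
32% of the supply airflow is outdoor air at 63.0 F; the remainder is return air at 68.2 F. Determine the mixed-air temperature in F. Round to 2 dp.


T_mix = 0.32*63.0 + 0.68*68.2 = 66.54 F

66.54 F


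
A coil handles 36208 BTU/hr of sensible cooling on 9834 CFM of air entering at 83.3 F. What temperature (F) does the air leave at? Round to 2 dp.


dT = 36208/(1.08*9834) = 3.4092
T_leave = 83.3 - 3.4092 = 79.89 F

79.89 F


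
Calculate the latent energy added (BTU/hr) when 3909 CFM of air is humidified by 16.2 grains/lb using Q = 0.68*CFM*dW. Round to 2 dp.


Q = 0.68 * 3909 * 16.2 = 43061.54 BTU/hr

43061.54 BTU/hr


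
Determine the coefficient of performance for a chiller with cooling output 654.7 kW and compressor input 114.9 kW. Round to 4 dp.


COP = 654.7 / 114.9 = 5.6980

5.6980


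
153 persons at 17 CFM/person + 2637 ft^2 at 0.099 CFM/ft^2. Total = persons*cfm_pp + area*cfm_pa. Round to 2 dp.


Total = 153*17 + 2637*0.099 = 2862.06 CFM

2862.06 CFM


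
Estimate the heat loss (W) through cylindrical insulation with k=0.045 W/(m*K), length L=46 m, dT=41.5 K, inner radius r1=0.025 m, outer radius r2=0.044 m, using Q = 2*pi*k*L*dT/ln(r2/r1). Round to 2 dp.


Q = 2*pi*0.045*46*41.5/ln(0.044/0.025) = 954.79 W

954.79 W


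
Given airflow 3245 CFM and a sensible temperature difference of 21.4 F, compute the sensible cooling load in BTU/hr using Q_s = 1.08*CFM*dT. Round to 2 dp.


Q = 1.08 * 3245 * 21.4 = 74998.44 BTU/hr

74998.44 BTU/hr


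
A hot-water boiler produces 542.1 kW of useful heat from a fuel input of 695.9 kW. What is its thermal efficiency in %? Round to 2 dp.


eta = (542.1/695.9)*100 = 77.90 %

77.90 %


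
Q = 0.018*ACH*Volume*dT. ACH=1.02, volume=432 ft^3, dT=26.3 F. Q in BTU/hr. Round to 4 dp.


Q = 0.018 * 1.02 * 432 * 26.3 = 208.5990 BTU/hr

208.5990 BTU/hr


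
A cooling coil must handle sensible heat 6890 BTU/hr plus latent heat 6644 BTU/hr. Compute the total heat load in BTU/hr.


Qt = 6890 + 6644 = 13534 BTU/hr

13534 BTU/hr


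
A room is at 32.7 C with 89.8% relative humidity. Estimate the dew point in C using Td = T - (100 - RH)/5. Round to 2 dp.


Td = 32.7 - (100-89.8)/5 = 30.66 C

30.66 C


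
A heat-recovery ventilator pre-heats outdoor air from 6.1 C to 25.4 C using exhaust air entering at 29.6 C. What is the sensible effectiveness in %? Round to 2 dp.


eff = (25.4-6.1)/(29.6-6.1)*100 = 82.13 %

82.13 %


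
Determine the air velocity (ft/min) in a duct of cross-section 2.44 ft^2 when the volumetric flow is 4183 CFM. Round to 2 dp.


V = 4183 / 2.44 = 1714.34 ft/min

1714.34 ft/min


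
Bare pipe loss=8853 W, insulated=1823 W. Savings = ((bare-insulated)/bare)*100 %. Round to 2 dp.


Savings = ((8853-1823)/8853)*100 = 79.41 %

79.41 %


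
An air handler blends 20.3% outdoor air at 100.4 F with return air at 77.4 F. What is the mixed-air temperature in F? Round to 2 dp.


T_mix = 77.4 + (20.3/100)*(100.4-77.4) = 82.07 F

82.07 F


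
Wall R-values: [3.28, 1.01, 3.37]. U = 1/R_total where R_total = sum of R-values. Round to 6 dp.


R_total = 3.28 + 1.01 + 3.37 = 7.66
U = 1/7.66 = 0.130548

0.130548


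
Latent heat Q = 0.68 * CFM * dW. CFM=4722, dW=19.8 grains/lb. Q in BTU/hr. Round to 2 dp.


Q = 0.68 * 4722 * 19.8 = 63577.01 BTU/hr

63577.01 BTU/hr


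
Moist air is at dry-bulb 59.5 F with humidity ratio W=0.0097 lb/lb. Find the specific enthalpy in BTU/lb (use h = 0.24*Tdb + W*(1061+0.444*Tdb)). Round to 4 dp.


h = 0.24*59.5 + 0.0097*(1061+0.444*59.5) = 24.8280 BTU/lb

24.8280 BTU/lb


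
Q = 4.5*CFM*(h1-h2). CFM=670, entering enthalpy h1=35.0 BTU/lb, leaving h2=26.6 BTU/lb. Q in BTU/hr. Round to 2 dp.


Q = 4.5 * 670 * (35.0 - 26.6) = 25326.00 BTU/hr

25326.00 BTU/hr


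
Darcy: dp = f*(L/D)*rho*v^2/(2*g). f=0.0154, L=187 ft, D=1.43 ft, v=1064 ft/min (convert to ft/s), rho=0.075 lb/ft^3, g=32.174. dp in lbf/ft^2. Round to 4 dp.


v_fps = 1064/60 = 17.7333 ft/s
dp = 0.0154*(187/1.43)*0.075*17.7333^2/(2*32.174) = 0.7381 lbf/ft^2

0.7381 lbf/ft^2


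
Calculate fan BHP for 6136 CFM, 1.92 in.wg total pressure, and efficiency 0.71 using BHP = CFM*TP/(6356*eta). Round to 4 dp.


BHP = 6136 * 1.92 / (6356 * 0.71) = 2.6106 hp

2.6106 hp


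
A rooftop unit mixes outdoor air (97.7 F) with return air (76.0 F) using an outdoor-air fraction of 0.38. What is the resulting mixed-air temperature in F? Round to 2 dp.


T_mix = 0.38*97.7 + 0.62*76.0 = 84.25 F

84.25 F


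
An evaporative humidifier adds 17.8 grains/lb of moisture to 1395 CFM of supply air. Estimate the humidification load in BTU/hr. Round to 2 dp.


Q = 0.68 * 1395 * 17.8 = 16885.08 BTU/hr

16885.08 BTU/hr


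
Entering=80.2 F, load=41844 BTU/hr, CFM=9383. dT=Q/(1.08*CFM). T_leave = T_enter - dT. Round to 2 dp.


dT = 41844/(1.08*9383) = 4.1292
T_leave = 80.2 - 4.1292 = 76.07 F

76.07 F


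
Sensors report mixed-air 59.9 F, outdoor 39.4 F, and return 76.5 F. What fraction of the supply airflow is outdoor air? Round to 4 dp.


frac = (59.9 - 76.5) / (39.4 - 76.5) = 0.4474

0.4474


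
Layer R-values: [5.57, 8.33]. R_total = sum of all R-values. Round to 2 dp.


R_total = 5.57 + 8.33 = 13.90

13.90


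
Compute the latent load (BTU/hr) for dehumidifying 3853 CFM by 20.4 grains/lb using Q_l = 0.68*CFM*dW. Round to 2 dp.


Q = 0.68 * 3853 * 20.4 = 53448.82 BTU/hr

53448.82 BTU/hr


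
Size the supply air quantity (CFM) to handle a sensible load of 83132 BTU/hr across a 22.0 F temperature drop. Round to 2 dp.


CFM = 83132 / (1.08 * 22.0) = 3498.82

3498.82 CFM


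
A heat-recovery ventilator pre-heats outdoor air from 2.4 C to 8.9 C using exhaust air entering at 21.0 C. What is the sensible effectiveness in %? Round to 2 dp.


eff = (8.9-2.4)/(21.0-2.4)*100 = 34.95 %

34.95 %


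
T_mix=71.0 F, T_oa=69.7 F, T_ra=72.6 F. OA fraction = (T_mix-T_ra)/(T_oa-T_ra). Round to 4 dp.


frac = (71.0 - 72.6) / (69.7 - 72.6) = 0.5517

0.5517


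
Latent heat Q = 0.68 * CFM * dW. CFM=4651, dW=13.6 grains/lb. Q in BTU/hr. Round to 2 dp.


Q = 0.68 * 4651 * 13.6 = 43012.45 BTU/hr

43012.45 BTU/hr


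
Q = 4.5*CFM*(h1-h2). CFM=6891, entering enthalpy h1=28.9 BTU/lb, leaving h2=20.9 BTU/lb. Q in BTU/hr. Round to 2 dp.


Q = 4.5 * 6891 * (28.9 - 20.9) = 248076.00 BTU/hr

248076.00 BTU/hr


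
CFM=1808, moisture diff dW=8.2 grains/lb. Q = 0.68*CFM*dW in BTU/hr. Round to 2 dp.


Q = 0.68 * 1808 * 8.2 = 10081.41 BTU/hr

10081.41 BTU/hr


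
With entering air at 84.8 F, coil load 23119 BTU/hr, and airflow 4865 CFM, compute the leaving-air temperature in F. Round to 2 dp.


dT = 23119/(1.08*4865) = 4.4001
T_leave = 84.8 - 4.4001 = 80.40 F

80.40 F


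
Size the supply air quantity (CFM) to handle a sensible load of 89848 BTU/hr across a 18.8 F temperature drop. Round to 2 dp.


CFM = 89848 / (1.08 * 18.8) = 4425.14

4425.14 CFM


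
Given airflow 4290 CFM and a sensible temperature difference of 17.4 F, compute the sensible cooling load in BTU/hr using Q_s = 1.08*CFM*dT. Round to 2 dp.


Q = 1.08 * 4290 * 17.4 = 80617.68 BTU/hr

80617.68 BTU/hr


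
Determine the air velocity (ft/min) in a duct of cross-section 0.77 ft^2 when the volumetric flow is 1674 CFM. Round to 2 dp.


V = 1674 / 0.77 = 2174.03 ft/min

2174.03 ft/min


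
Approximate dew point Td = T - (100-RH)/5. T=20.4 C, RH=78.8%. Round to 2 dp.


Td = 20.4 - (100-78.8)/5 = 16.16 C

16.16 C


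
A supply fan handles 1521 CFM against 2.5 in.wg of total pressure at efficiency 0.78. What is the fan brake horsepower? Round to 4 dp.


BHP = 1521 * 2.5 / (6356 * 0.78) = 0.7670 hp

0.7670 hp


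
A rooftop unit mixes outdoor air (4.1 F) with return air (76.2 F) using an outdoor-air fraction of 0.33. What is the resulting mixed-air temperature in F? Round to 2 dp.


T_mix = 0.33*4.1 + 0.67*76.2 = 52.41 F

52.41 F


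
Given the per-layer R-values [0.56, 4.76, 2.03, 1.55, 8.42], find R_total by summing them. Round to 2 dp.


R_total = 0.56 + 4.76 + 2.03 + 1.55 + 8.42 = 17.32

17.32


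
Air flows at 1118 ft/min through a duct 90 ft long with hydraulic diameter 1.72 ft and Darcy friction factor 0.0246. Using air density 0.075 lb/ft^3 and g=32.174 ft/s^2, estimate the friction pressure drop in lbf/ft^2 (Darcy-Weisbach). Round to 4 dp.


v_fps = 1118/60 = 18.6333 ft/s
dp = 0.0246*(90/1.72)*0.075*18.6333^2/(2*32.174) = 0.5209 lbf/ft^2

0.5209 lbf/ft^2


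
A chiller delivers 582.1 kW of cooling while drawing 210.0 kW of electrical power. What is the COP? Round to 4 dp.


COP = 582.1 / 210.0 = 2.7719

2.7719


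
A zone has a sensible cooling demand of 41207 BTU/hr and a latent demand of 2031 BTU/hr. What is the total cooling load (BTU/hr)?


Qt = 41207 + 2031 = 43238 BTU/hr

43238 BTU/hr


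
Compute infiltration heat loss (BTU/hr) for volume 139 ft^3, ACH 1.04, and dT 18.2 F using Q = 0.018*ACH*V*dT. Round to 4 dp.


Q = 0.018 * 1.04 * 139 * 18.2 = 47.3579 BTU/hr

47.3579 BTU/hr


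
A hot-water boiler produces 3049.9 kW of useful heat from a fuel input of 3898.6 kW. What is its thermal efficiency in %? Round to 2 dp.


eta = (3049.9/3898.6)*100 = 78.23 %

78.23 %


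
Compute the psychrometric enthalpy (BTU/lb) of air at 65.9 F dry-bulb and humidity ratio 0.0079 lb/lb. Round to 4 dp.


h = 0.24*65.9 + 0.0079*(1061+0.444*65.9) = 24.4291 BTU/lb

24.4291 BTU/lb


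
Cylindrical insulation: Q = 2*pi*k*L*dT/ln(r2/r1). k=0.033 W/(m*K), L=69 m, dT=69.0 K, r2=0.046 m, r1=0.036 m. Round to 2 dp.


Q = 2*pi*0.033*69*69.0/ln(0.046/0.036) = 4027.25 W

4027.25 W


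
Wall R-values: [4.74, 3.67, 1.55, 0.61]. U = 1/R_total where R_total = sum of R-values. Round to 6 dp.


R_total = 4.74 + 3.67 + 1.55 + 0.61 = 10.57
U = 1/10.57 = 0.094607

0.094607


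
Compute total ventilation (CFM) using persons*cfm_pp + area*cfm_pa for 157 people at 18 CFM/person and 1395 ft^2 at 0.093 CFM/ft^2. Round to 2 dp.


Total = 157*18 + 1395*0.093 = 2955.74 CFM

2955.74 CFM


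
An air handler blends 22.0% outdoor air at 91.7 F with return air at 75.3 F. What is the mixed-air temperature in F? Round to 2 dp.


T_mix = 75.3 + (22.0/100)*(91.7-75.3) = 78.91 F

78.91 F


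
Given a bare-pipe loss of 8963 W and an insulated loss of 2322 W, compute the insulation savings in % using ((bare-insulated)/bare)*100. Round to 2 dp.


Savings = ((8963-2322)/8963)*100 = 74.09 %

74.09 %


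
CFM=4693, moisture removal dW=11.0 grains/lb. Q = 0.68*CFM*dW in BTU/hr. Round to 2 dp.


Q = 0.68 * 4693 * 11.0 = 35103.64 BTU/hr

35103.64 BTU/hr


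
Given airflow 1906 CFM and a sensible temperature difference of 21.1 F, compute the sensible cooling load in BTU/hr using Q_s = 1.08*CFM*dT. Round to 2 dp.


Q = 1.08 * 1906 * 21.1 = 43433.93 BTU/hr

43433.93 BTU/hr


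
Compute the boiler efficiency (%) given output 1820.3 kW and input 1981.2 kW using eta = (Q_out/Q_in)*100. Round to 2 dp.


eta = (1820.3/1981.2)*100 = 91.88 %

91.88 %


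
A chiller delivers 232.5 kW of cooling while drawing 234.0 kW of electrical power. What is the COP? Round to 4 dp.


COP = 232.5 / 234.0 = 0.9936

0.9936


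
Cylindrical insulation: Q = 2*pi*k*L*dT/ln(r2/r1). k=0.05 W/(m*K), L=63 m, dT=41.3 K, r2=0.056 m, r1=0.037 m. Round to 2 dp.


Q = 2*pi*0.05*63*41.3/ln(0.056/0.037) = 1972.36 W

1972.36 W


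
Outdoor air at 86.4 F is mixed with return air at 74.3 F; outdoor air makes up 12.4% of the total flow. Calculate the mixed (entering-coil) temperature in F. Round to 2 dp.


T_mix = 74.3 + (12.4/100)*(86.4-74.3) = 75.80 F

75.80 F


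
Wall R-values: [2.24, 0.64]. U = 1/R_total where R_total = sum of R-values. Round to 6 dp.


R_total = 2.24 + 0.64 = 2.88
U = 1/2.88 = 0.347222

0.347222


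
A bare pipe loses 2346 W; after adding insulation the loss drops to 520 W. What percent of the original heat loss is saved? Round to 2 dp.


Savings = ((2346-520)/2346)*100 = 77.83 %

77.83 %


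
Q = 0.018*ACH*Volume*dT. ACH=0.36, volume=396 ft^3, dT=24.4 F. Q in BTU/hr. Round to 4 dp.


Q = 0.018 * 0.36 * 396 * 24.4 = 62.6124 BTU/hr

62.6124 BTU/hr


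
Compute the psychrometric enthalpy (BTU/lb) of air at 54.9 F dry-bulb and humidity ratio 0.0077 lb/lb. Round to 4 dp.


h = 0.24*54.9 + 0.0077*(1061+0.444*54.9) = 21.5334 BTU/lb

21.5334 BTU/lb


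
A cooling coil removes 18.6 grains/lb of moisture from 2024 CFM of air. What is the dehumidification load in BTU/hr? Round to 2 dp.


Q = 0.68 * 2024 * 18.6 = 25599.55 BTU/hr

25599.55 BTU/hr


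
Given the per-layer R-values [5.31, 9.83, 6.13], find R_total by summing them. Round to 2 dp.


R_total = 5.31 + 9.83 + 6.13 = 21.27

21.27


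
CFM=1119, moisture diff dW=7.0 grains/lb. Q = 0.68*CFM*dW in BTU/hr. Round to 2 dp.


Q = 0.68 * 1119 * 7.0 = 5326.44 BTU/hr

5326.44 BTU/hr


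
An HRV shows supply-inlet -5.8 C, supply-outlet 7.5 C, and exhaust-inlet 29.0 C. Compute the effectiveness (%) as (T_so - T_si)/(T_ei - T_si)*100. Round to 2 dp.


eff = (7.5-(-5.8))/(29.0-(-5.8))*100 = 38.22 %

38.22 %


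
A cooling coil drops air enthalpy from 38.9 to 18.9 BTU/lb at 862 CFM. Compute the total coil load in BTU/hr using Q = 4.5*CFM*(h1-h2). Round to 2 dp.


Q = 4.5 * 862 * (38.9 - 18.9) = 77580.00 BTU/hr

77580.00 BTU/hr


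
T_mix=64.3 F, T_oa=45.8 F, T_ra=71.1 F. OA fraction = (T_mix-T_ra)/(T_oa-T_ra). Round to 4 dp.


frac = (64.3 - 71.1) / (45.8 - 71.1) = 0.2688

0.2688


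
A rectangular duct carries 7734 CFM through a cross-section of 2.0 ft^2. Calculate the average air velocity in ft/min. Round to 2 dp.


V = 7734 / 2.0 = 3867.00 ft/min

3867.00 ft/min


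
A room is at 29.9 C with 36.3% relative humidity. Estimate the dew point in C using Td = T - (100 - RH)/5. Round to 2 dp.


Td = 29.9 - (100-36.3)/5 = 17.16 C

17.16 C


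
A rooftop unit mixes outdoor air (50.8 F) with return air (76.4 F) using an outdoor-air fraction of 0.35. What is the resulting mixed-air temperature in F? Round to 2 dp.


T_mix = 0.35*50.8 + 0.65*76.4 = 67.44 F

67.44 F


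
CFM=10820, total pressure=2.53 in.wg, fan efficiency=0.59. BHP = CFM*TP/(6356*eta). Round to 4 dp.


BHP = 10820 * 2.53 / (6356 * 0.59) = 7.2998 hp

7.2998 hp


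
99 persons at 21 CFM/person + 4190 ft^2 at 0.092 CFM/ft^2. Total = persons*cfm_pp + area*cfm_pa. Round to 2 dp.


Total = 99*21 + 4190*0.092 = 2464.48 CFM

2464.48 CFM


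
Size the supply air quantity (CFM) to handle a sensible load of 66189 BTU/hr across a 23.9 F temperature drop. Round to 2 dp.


CFM = 66189 / (1.08 * 23.9) = 2564.27

2564.27 CFM


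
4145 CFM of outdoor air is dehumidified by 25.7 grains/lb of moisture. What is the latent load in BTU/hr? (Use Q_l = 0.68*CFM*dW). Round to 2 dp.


Q = 0.68 * 4145 * 25.7 = 72438.02 BTU/hr

72438.02 BTU/hr


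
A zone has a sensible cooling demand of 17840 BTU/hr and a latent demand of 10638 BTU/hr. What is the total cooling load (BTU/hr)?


Qt = 17840 + 10638 = 28478 BTU/hr

28478 BTU/hr


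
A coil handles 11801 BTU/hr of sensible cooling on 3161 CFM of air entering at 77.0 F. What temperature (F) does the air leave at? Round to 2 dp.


dT = 11801/(1.08*3161) = 3.4568
T_leave = 77.0 - 3.4568 = 73.54 F

73.54 F


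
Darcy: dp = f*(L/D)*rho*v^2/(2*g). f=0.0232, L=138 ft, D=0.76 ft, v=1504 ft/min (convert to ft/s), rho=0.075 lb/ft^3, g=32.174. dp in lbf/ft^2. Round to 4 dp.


v_fps = 1504/60 = 25.0667 ft/s
dp = 0.0232*(138/0.76)*0.075*25.0667^2/(2*32.174) = 3.0851 lbf/ft^2

3.0851 lbf/ft^2


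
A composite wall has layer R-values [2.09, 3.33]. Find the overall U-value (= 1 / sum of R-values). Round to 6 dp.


R_total = 2.09 + 3.33 = 5.42
U = 1/5.42 = 0.184502

0.184502


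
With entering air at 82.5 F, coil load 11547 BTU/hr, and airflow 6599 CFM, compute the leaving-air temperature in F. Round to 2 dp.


dT = 11547/(1.08*6599) = 1.6202
T_leave = 82.5 - 1.6202 = 80.88 F

80.88 F


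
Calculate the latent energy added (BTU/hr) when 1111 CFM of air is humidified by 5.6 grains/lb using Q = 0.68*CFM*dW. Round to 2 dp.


Q = 0.68 * 1111 * 5.6 = 4230.69 BTU/hr

4230.69 BTU/hr


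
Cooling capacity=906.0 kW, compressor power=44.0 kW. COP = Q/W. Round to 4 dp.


COP = 906.0 / 44.0 = 20.5909

20.5909


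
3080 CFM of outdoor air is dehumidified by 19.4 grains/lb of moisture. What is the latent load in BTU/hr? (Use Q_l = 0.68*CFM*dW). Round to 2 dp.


Q = 0.68 * 3080 * 19.4 = 40631.36 BTU/hr

40631.36 BTU/hr


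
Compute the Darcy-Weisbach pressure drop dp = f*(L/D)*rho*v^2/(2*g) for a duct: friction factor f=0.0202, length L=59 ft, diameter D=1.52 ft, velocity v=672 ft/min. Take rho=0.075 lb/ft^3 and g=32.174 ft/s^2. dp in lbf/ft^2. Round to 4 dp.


v_fps = 672/60 = 11.2 ft/s
dp = 0.0202*(59/1.52)*0.075*11.2^2/(2*32.174) = 0.1146 lbf/ft^2

0.1146 lbf/ft^2


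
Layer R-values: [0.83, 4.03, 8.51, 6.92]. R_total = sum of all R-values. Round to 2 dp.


R_total = 0.83 + 4.03 + 8.51 + 6.92 = 20.29

20.29


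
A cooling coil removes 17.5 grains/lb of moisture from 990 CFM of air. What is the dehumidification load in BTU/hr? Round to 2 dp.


Q = 0.68 * 990 * 17.5 = 11781.00 BTU/hr

11781.00 BTU/hr


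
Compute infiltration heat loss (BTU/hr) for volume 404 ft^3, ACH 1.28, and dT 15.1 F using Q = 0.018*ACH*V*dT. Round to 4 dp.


Q = 0.018 * 1.28 * 404 * 15.1 = 140.5532 BTU/hr

140.5532 BTU/hr


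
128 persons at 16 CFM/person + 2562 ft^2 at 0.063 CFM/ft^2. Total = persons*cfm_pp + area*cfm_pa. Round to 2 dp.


Total = 128*16 + 2562*0.063 = 2209.41 CFM

2209.41 CFM


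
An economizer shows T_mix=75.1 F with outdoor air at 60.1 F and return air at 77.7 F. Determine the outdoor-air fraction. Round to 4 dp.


frac = (75.1 - 77.7) / (60.1 - 77.7) = 0.1477

0.1477


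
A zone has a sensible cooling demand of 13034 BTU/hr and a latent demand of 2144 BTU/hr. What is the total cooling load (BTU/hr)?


Qt = 13034 + 2144 = 15178 BTU/hr

15178 BTU/hr


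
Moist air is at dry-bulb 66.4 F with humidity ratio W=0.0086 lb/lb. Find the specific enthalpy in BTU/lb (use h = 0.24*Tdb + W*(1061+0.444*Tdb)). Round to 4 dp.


h = 0.24*66.4 + 0.0086*(1061+0.444*66.4) = 25.3141 BTU/lb

25.3141 BTU/lb


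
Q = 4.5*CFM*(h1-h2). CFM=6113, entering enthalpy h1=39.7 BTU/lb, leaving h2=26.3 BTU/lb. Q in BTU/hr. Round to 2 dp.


Q = 4.5 * 6113 * (39.7 - 26.3) = 368613.90 BTU/hr

368613.90 BTU/hr


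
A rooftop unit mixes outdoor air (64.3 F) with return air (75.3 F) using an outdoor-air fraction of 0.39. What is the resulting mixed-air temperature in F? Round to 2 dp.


T_mix = 0.39*64.3 + 0.61*75.3 = 71.01 F

71.01 F


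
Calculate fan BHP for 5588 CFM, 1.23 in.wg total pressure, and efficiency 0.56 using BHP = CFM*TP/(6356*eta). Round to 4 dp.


BHP = 5588 * 1.23 / (6356 * 0.56) = 1.9310 hp

1.9310 hp


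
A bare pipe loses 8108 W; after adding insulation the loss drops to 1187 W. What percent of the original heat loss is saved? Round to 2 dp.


Savings = ((8108-1187)/8108)*100 = 85.36 %

85.36 %


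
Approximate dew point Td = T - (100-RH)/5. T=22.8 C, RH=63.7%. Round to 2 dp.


Td = 22.8 - (100-63.7)/5 = 15.54 C

15.54 C


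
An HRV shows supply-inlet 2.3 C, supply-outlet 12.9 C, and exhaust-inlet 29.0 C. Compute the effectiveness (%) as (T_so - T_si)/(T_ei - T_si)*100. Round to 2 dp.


eff = (12.9-2.3)/(29.0-2.3)*100 = 39.70 %

39.70 %


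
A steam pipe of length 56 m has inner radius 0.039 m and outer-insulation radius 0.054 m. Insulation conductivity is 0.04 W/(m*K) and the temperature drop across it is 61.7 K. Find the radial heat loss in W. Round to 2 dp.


Q = 2*pi*0.04*56*61.7/ln(0.054/0.039) = 2668.49 W

2668.49 W


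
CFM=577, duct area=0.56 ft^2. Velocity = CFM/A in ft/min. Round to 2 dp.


V = 577 / 0.56 = 1030.36 ft/min

1030.36 ft/min


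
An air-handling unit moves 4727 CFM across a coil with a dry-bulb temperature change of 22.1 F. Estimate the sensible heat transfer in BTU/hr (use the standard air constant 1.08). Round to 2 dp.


Q = 1.08 * 4727 * 22.1 = 112824.04 BTU/hr

112824.04 BTU/hr


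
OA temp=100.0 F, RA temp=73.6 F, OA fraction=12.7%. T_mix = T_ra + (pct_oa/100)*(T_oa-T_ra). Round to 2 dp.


T_mix = 73.6 + (12.7/100)*(100.0-73.6) = 76.95 F

76.95 F


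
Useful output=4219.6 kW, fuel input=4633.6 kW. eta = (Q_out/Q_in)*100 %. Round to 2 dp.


eta = (4219.6/4633.6)*100 = 91.07 %

91.07 %


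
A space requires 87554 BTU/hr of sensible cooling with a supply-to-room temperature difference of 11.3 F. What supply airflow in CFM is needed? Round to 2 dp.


CFM = 87554 / (1.08 * 11.3) = 7174.21

7174.21 CFM


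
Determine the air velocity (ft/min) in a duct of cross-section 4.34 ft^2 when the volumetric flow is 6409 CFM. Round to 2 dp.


V = 6409 / 4.34 = 1476.73 ft/min

1476.73 ft/min


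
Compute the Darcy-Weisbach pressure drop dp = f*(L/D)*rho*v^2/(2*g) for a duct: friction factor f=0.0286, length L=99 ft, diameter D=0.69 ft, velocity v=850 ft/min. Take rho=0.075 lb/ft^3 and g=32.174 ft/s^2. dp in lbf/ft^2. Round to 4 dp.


v_fps = 850/60 = 14.1667 ft/s
dp = 0.0286*(99/0.69)*0.075*14.1667^2/(2*32.174) = 0.9599 lbf/ft^2

0.9599 lbf/ft^2


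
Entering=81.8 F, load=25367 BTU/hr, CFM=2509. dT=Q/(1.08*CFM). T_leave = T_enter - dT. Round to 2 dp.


dT = 25367/(1.08*2509) = 9.3615
T_leave = 81.8 - 9.3615 = 72.44 F

72.44 F


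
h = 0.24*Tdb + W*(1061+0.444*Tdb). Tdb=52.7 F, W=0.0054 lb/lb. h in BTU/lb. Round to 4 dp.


h = 0.24*52.7 + 0.0054*(1061+0.444*52.7) = 18.5038 BTU/lb

18.5038 BTU/lb


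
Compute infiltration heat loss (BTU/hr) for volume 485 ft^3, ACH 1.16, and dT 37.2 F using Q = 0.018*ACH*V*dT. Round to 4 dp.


Q = 0.018 * 1.16 * 485 * 37.2 = 376.7170 BTU/hr

376.7170 BTU/hr


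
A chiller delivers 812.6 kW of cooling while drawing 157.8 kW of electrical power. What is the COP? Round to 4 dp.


COP = 812.6 / 157.8 = 5.1496

5.1496


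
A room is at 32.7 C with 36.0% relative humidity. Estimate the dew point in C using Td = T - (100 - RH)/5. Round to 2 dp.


Td = 32.7 - (100-36.0)/5 = 19.90 C

19.90 C


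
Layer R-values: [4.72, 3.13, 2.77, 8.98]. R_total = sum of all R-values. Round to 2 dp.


R_total = 4.72 + 3.13 + 2.77 + 8.98 = 19.60

19.60


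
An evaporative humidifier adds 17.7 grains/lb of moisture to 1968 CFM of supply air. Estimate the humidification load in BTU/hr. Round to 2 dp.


Q = 0.68 * 1968 * 17.7 = 23686.85 BTU/hr

23686.85 BTU/hr


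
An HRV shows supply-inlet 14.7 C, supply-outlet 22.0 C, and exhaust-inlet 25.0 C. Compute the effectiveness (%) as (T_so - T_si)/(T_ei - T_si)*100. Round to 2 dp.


eff = (22.0-14.7)/(25.0-14.7)*100 = 70.87 %

70.87 %


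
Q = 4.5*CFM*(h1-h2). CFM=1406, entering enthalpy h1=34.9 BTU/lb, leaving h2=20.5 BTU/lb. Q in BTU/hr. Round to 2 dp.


Q = 4.5 * 1406 * (34.9 - 20.5) = 91108.80 BTU/hr

91108.80 BTU/hr


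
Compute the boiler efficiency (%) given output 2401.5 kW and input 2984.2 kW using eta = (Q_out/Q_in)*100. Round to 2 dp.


eta = (2401.5/2984.2)*100 = 80.47 %

80.47 %


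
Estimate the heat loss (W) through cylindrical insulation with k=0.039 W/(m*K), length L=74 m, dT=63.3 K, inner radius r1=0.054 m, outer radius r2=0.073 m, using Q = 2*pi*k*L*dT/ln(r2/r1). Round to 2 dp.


Q = 2*pi*0.039*74*63.3/ln(0.073/0.054) = 3807.40 W

3807.40 W


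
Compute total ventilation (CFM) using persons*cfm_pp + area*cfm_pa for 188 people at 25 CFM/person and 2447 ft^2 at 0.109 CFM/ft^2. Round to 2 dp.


Total = 188*25 + 2447*0.109 = 4966.72 CFM

4966.72 CFM


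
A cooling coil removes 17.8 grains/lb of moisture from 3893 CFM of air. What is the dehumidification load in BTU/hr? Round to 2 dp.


Q = 0.68 * 3893 * 17.8 = 47120.87 BTU/hr

47120.87 BTU/hr


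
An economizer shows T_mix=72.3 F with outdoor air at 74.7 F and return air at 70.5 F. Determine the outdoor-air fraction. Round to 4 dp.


frac = (72.3 - 70.5) / (74.7 - 70.5) = 0.4286

0.4286


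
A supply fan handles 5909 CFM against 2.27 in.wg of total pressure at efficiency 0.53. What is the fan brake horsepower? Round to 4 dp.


BHP = 5909 * 2.27 / (6356 * 0.53) = 3.9818 hp

3.9818 hp


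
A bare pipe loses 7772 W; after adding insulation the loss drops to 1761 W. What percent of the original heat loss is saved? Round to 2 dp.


Savings = ((7772-1761)/7772)*100 = 77.34 %

77.34 %


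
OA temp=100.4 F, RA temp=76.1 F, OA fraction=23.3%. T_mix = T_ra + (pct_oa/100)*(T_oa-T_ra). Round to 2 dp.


T_mix = 76.1 + (23.3/100)*(100.4-76.1) = 81.76 F

81.76 F


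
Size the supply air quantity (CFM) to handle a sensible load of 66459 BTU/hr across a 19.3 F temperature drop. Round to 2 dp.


CFM = 66459 / (1.08 * 19.3) = 3188.40

3188.40 CFM


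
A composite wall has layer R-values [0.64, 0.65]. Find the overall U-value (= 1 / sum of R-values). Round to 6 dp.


R_total = 0.64 + 0.65 = 1.29
U = 1/1.29 = 0.775194

0.775194


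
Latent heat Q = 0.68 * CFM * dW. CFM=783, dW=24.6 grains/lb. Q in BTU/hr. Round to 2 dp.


Q = 0.68 * 783 * 24.6 = 13098.02 BTU/hr

13098.02 BTU/hr


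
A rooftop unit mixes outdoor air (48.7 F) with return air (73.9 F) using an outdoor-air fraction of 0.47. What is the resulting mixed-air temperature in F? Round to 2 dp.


T_mix = 0.47*48.7 + 0.53*73.9 = 62.06 F

62.06 F


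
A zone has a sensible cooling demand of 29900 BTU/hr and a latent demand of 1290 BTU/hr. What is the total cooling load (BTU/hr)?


Qt = 29900 + 1290 = 31190 BTU/hr

31190 BTU/hr


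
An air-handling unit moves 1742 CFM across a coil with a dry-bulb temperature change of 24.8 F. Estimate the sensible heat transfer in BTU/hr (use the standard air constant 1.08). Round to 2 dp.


Q = 1.08 * 1742 * 24.8 = 46657.73 BTU/hr

46657.73 BTU/hr


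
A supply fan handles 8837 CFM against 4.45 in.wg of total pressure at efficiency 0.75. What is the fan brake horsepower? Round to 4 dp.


BHP = 8837 * 4.45 / (6356 * 0.75) = 8.2493 hp

8.2493 hp


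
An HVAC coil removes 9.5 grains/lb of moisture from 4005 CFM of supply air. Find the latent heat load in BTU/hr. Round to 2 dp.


Q = 0.68 * 4005 * 9.5 = 25872.30 BTU/hr

25872.30 BTU/hr
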